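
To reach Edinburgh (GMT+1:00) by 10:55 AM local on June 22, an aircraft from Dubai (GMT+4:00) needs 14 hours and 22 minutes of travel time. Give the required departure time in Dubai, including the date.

11:33 PM on Jun 21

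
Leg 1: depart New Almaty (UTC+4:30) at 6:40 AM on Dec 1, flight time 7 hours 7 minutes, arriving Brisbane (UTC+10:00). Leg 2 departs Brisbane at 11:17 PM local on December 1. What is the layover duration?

4 hours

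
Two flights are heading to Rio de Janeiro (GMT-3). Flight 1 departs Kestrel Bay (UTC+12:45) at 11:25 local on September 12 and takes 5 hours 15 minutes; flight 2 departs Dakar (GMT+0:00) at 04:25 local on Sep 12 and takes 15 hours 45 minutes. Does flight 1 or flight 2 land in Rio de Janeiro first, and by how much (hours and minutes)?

the first, by 16 hours 15 minutes

Flight 1 in UTC: 11:25 − 12:45 = 22:40 on Sep 11.
+5 hours 15 minutes → arrive 03:55 UTC on Sep 12.
Flight 2 departs at 04:25 UTC (Sep 12).
+15 hours and 45 minutes → arrive 20:10 UTC on Sep 12.
Flight 1 lands earlier by 16 hours 15 minutes.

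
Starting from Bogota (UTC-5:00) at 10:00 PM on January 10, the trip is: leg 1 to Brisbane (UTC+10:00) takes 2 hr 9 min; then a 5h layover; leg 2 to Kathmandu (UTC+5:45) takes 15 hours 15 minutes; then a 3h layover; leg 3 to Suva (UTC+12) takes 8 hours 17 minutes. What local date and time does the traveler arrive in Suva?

12:41 AM on January 13

Convert departure to UTC: 10:00 PM + 5:00 = 3:00 AM UTC on Jan 11.
Add 2 hours 9 minutes leg 1 → 5:09 AM UTC.
Add 5 hours layover in Brisbane → 10:09 AM UTC.
Add 15 hours and 15 minutes leg 2 → 1:24 AM UTC (Jan 12).
Add 3 hours layover in Kathmandu → 4:24 AM UTC.
Add 8 hours and 17 minutes leg 3 → 12:41 PM UTC.
Suva is UTC+12:00, so local arrival = 12:41 PM + 12:00 = 12:41 AM on Jan 13.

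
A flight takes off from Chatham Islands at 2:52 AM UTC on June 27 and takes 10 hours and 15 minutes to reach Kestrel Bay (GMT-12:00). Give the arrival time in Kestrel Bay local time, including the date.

1:07 AM on June 27

Departure is given in UTC: 2:52 AM on Jun 27.
Add 10 hours and 15 minutes → 1:07 PM UTC.
Kestrel Bay is UTC−12:00: 1:07 PM − 12:00 = 1:07 AM on Jun 27.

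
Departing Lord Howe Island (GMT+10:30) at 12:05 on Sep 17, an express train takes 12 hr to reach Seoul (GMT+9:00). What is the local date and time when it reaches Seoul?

Convert departure to UTC: 12:05 − 10:30 = 01:35 UTC on Sep 17.
Add 12 hours travel time → 13:35 UTC.
Seoul is UTC+9:00, so local arrival = 13:35 + 9:00 = 22:35 on Sep 17.

22:35 on Sep 17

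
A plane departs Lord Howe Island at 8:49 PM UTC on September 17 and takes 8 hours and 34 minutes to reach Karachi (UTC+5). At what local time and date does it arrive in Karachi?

10:23 AM on Sep 18

Departure is given in UTC: 8:49 PM on Sep 17.
Add 8 hours and 34 minutes → 5:23 AM UTC (Sep 18).
Karachi is UTC+5:00: 5:23 AM + 5:00 = 10:23 AM on Sep 18.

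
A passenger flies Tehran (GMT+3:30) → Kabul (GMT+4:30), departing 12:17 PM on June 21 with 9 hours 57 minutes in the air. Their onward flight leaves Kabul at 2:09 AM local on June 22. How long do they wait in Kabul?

2 hours 55 minutes

Convert departure to UTC: 12:17 PM − 3:30 = 8:47 AM UTC on Jun 21.
Add 9 hours and 57 minutes flight time → 6:44 PM UTC.
Kabul is UTC+4:30, so local arrival = 6:44 PM + 4:30 = 11:14 PM on Jun 21.
Layover = 2:09 AM − 11:14 PM (+1 day) = 2 hours 55 minutes.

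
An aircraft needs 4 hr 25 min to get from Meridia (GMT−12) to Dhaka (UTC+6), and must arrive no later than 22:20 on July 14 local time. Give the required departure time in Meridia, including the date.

23:55 on Jul 13

Target arrival in UTC: 22:20 − 6:00 = 16:20 on Jul 14.
Subtract 4 hours and 25 minutes → departure 11:55 UTC on Jul 14.
Meridia is UTC−12:00: 11:55 − 12:00 = 23:55 on Jul 13.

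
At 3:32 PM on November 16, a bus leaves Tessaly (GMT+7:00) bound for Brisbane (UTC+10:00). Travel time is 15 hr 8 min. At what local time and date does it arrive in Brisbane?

Convert departure to UTC: 3:32 PM − 7:00 = 8:32 AM UTC on Nov 16.
Add 15 hours 8 minutes travel time → 11:40 PM UTC.
Brisbane is UTC+10:00, so local arrival = 11:40 PM + 10:00 = 9:40 AM on Nov 17.

9:40 AM on November 17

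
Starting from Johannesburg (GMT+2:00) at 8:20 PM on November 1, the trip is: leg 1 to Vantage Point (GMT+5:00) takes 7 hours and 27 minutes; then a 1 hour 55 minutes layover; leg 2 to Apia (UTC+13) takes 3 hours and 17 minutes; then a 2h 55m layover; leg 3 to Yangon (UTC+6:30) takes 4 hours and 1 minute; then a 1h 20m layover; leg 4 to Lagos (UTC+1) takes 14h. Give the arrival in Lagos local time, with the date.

6:15 AM on Nov 3

Convert departure to UTC: 8:20 PM − 2:00 = 6:20 PM UTC on Nov 1.
Add 7 hours and 27 minutes leg 1 → 1:47 AM UTC (Nov 2).
Add 1 hour and 55 minutes layover in Vantage Point → 3:42 AM UTC.
Add 3 hours and 17 minutes leg 2 → 6:59 AM UTC.
Add 2 hours and 55 minutes layover in Apia → 9:54 AM UTC.
Add 4 hours 1 minute leg 3 → 1:55 PM UTC.
Add 1 hour 20 minutes layover in Yangon → 3:15 PM UTC.
Add 14 hours leg 4 → 5:15 AM UTC (Nov 3).
Lagos is UTC+1:00, so local arrival = 5:15 AM + 1:00 = 6:15 AM on Nov 3.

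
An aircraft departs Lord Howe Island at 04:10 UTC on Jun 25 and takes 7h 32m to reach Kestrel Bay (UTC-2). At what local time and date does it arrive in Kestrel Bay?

Departure is given in UTC: 04:10 on Jun 25.
Add 7 hours and 32 minutes → 11:42 UTC.
Kestrel Bay is UTC−2:00: 11:42 − 2:00 = 09:42 on Jun 25.

09:42 on Jun 25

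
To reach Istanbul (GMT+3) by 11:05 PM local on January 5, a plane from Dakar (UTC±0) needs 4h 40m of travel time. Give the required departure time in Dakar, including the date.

Target arrival in UTC: 11:05 PM − 3:00 = 8:05 PM on Jan 5.
Subtract 4 hours and 40 minutes → departure 3:25 PM UTC on Jan 5.
Dakar is UTC+0, so departure is 3:25 PM on Jan 5.

3:25 PM on Jan 5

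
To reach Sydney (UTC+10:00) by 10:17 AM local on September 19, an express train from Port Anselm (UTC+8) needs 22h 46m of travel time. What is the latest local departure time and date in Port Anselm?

9:31 AM on September 18

Target arrival in UTC: 10:17 AM − 10:00 = 12:17 AM on Sep 19.
Subtract 22 hours and 46 minutes → departure 1:31 AM UTC on Sep 18.
Port Anselm is UTC+8:00: 1:31 AM + 8:00 = 9:31 AM on Sep 18.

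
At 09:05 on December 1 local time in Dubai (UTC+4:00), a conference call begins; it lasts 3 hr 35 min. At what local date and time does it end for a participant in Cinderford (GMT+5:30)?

14:10 on Dec 1

Convert start to UTC: 09:05 − 4:00 = 05:05 UTC on Dec 1.
Add 3 hours and 35 minutes duration → 08:40 UTC.
Cinderford is UTC+5:30, so local end time = 08:40 + 5:30 = 14:10 on Dec 1.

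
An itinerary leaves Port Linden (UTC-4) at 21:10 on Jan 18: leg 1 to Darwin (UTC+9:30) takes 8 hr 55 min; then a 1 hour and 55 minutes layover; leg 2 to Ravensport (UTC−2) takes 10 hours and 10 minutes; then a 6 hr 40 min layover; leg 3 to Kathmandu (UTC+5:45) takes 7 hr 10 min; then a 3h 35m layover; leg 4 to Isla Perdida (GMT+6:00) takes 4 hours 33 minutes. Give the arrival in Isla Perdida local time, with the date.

02:08 on January 21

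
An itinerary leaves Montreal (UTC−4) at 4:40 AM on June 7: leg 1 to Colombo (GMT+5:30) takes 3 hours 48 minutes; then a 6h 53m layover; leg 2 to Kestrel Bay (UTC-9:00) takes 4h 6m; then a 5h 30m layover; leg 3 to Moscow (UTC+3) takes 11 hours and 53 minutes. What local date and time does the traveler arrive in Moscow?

Convert departure to UTC: 4:40 AM + 4:00 = 8:40 AM UTC on Jun 7.
Add 3 hours 48 minutes leg 1 → 12:28 PM UTC.
Add 6 hours and 53 minutes layover in Colombo → 7:21 PM UTC.
Add 4 hours 6 minutes leg 2 → 11:27 PM UTC.
Add 5 hours 30 minutes layover in Kestrel Bay → 4:57 AM UTC (Jun 8).
Add 11 hours 53 minutes leg 3 → 4:50 PM UTC.
Moscow is UTC+3:00, so local arrival = 4:50 PM + 3:00 = 7:50 PM on Jun 8.

7:50 PM on June 8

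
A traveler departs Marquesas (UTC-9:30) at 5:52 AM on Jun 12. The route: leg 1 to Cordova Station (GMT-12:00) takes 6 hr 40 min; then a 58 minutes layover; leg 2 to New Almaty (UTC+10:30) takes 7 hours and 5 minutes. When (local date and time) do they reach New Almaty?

4:35 PM on Jun 13

Convert departure to UTC: 5:52 AM + 9:30 = 3:22 PM UTC on Jun 12.
Add 6 hours 40 minutes leg 1 → 10:02 PM UTC.
Add 58 minutes layover in Cordova Station → 11:00 PM UTC.
Add 7 hours 5 minutes leg 2 → 6:05 AM UTC (Jun 13).
New Almaty is UTC+10:30, so local arrival = 6:05 AM + 10:30 = 4:35 PM on Jun 13.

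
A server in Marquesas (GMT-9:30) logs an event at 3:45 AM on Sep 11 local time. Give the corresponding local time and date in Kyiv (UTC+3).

4:15 PM on September 11

In UTC: 3:45 AM + 9:30 = 1:15 PM on Sep 11.
Kyiv is UTC+3:00: 1:15 PM + 3:00 = 4:15 PM on Sep 11.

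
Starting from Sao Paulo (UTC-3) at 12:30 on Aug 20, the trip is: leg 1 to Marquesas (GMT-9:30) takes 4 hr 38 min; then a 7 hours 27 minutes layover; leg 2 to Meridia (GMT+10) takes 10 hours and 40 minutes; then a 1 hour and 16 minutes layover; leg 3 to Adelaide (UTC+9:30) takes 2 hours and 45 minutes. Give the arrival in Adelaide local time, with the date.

Convert departure to UTC: 12:30 + 3:00 = 15:30 UTC on Aug 20.
Add 4 hours 38 minutes leg 1 → 20:08 UTC.
Add 7 hours and 27 minutes layover in Marquesas → 03:35 UTC (Aug 21).
Add 10 hours 40 minutes leg 2 → 14:15 UTC.
Add 1 hour 16 minutes layover in Meridia → 15:31 UTC.
Add 2 hours and 45 minutes leg 3 → 18:16 UTC.
Adelaide is UTC+9:30, so local arrival = 18:16 + 9:30 = 03:46 on Aug 22.

03:46 on August 22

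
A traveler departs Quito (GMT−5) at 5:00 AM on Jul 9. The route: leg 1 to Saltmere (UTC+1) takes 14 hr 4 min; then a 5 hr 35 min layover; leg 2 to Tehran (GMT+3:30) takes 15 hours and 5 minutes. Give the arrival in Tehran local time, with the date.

12:14 AM on July 11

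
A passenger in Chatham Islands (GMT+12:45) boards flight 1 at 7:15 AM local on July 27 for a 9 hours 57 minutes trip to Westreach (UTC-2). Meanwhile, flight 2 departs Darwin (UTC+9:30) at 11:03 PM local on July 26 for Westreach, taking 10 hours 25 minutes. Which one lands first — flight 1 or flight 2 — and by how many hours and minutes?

Flight 1 in UTC: 7:15 AM − 12:45 = 6:30 PM on Jul 26.
+9 hours and 57 minutes → arrive 4:27 AM UTC on Jul 27.
Flight 2 in UTC: 11:03 PM − 9:30 = 1:33 PM on Jul 26.
+10 hours and 25 minutes → arrive 11:58 PM UTC on Jul 26.
Flight 2 lands earlier by 4 hours 29 minutes.

the second, by 4 hours 29 minutes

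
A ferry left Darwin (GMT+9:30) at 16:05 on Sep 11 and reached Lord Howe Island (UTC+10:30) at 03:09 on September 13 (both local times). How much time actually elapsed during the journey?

Departure in UTC: 16:05 − 9:30 = 06:35 on Sep 11.
Arrival in UTC: 03:09 − 10:30 = 16:39 on Sep 12.
Elapsed = 16:39 − 06:35 (+1 day) = 34 hours 4 minutes.

34 hours 4 minutes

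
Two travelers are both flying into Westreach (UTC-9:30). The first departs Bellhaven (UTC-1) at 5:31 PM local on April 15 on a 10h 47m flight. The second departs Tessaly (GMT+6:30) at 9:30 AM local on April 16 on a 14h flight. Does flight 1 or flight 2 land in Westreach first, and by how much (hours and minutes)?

Flight 1 in UTC: 5:31 PM + 1:00 = 6:31 PM on Apr 15.
+10 hours and 47 minutes → arrive 5:18 AM UTC on Apr 16.
Flight 2 in UTC: 9:30 AM − 6:30 = 3:00 AM on Apr 16.
+14 hours → arrive 5:00 PM UTC on Apr 16.
Flight 1 lands earlier by 11 hours 42 minutes.

the first, by 11 hours 42 minutes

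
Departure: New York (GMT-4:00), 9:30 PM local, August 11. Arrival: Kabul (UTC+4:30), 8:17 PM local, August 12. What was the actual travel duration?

14 hours 17 minutes

Kabul is 8:30 ahead of New York.
Clock-face elapsed time (ignoring zones) is 22 hours 47 minutes.
Actual elapsed = 22 hours 47 minutes − 8:30 = 14 hours 17 minutes.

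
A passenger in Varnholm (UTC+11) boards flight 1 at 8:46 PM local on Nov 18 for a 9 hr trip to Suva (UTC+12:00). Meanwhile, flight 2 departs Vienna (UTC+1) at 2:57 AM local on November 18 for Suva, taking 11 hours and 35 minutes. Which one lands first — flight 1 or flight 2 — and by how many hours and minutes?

the second, by 5 hours 14 minutes

Flight 1 in UTC: 8:46 PM − 11:00 = 9:46 AM on Nov 18.
+9 hours → arrive 6:46 PM UTC on Nov 18.
Flight 2 in UTC: 2:57 AM − 1:00 = 1:57 AM on Nov 18.
+11 hours and 35 minutes → arrive 1:32 PM UTC on Nov 18.
Flight 2 lands earlier by 5 hours 14 minutes.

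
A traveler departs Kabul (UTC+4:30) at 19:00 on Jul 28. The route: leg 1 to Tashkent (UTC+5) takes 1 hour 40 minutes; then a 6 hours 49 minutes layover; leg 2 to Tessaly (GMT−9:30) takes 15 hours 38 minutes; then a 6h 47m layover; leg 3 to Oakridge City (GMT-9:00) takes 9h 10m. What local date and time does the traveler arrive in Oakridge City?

21:34 on July 29

Convert departure to UTC: 19:00 − 4:30 = 14:30 UTC on Jul 28.
Add 1 hour and 40 minutes leg 1 → 16:10 UTC.
Add 6 hours and 49 minutes layover in Tashkent → 22:59 UTC.
Add 15 hours and 38 minutes leg 2 → 14:37 UTC (Jul 29).
Add 6 hours and 47 minutes layover in Tessaly → 21:24 UTC.
Add 9 hours and 10 minutes leg 3 → 06:34 UTC (Jul 30).
Oakridge City is UTC−9:00, so local arrival = 06:34 − 9:00 = 21:34 on Jul 29.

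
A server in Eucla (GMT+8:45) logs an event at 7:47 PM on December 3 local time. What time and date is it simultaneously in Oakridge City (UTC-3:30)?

7:32 AM on December 3

In UTC: 7:47 PM − 8:45 = 11:02 AM on Dec 3.
Oakridge City is UTC−3:30: 11:02 AM − 3:30 = 7:32 AM on Dec 3.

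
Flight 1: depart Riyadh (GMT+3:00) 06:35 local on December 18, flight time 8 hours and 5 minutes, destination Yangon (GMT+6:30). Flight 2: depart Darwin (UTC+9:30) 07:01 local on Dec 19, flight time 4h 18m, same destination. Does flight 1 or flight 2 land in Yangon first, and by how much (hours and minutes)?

the first, by 14 hours 9 minutes

Flight 1 in UTC: 06:35 − 3:00 = 03:35 on Dec 18.
+8 hours 5 minutes → arrive 11:40 UTC on Dec 18.
Flight 2 in UTC: 07:01 − 9:30 = 21:31 on Dec 18.
+4 hours and 18 minutes → arrive 01:49 UTC on Dec 19.
Flight 1 lands earlier by 14 hours 9 minutes.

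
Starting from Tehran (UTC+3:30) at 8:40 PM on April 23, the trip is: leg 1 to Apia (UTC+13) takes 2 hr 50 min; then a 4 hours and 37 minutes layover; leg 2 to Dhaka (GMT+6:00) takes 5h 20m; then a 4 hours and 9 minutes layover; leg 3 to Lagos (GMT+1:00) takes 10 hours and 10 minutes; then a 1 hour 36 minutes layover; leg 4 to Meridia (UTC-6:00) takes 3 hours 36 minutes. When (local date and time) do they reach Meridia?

Convert departure to UTC: 8:40 PM − 3:30 = 5:10 PM UTC on Apr 23.
Add 2 hours and 50 minutes leg 1 → 8:00 PM UTC.
Add 4 hours 37 minutes layover in Apia → 12:37 AM UTC (Apr 24).
Add 5 hours and 20 minutes leg 2 → 5:57 AM UTC.
Add 4 hours 9 minutes layover in Dhaka → 10:06 AM UTC.
Add 10 hours and 10 minutes leg 3 → 8:16 PM UTC.
Add 1 hour and 36 minutes layover in Lagos → 9:52 PM UTC.
Add 3 hours 36 minutes leg 4 → 1:28 AM UTC (Apr 25).
Meridia is UTC−6:00, so local arrival = 1:28 AM − 6:00 = 7:28 PM on Apr 24.

7:28 PM on April 24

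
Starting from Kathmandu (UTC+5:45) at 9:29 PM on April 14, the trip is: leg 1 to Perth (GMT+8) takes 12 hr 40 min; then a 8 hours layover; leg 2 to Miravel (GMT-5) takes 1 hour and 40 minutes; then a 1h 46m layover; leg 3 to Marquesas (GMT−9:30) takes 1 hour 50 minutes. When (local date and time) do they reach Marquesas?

Convert departure to UTC: 9:29 PM − 5:45 = 3:44 PM UTC on Apr 14.
Add 12 hours and 40 minutes leg 1 → 4:24 AM UTC (Apr 15).
Add 8 hours layover in Perth → 12:24 PM UTC.
Add 1 hour 40 minutes leg 2 → 2:04 PM UTC.
Add 1 hour and 46 minutes layover in Miravel → 3:50 PM UTC.
Add 1 hour and 50 minutes leg 3 → 5:40 PM UTC.
Marquesas is UTC−9:30, so local arrival = 5:40 PM − 9:30 = 8:10 AM on Apr 15.

8:10 AM on Apr 15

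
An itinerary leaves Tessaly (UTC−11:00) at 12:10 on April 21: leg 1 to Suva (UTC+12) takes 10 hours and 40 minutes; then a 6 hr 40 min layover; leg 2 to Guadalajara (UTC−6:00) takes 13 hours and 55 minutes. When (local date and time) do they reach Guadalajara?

Convert departure to UTC: 12:10 + 11:00 = 23:10 UTC on Apr 21.
Add 10 hours 40 minutes leg 1 → 09:50 UTC (Apr 22).
Add 6 hours and 40 minutes layover in Suva → 16:30 UTC.
Add 13 hours and 55 minutes leg 2 → 06:25 UTC (Apr 23).
Guadalajara is UTC−6:00, so local arrival = 06:25 − 6:00 = 00:25 on Apr 23.

00:25 on Apr 23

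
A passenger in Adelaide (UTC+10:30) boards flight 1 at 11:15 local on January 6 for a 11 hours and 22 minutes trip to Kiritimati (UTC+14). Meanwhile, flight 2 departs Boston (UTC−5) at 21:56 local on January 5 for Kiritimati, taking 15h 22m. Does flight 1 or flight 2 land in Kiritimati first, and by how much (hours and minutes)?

the first, by 6 hours 11 minutes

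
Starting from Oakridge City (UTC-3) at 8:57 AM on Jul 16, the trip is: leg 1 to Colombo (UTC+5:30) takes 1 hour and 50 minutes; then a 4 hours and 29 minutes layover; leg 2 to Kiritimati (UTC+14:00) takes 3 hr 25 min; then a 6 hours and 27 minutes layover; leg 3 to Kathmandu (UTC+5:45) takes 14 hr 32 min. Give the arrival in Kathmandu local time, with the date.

12:25 AM on July 18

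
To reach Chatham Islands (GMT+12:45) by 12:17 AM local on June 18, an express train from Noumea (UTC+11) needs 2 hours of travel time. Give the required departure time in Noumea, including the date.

8:32 PM on June 17

Target arrival in UTC: 12:17 AM − 12:45 = 11:32 AM on Jun 17.
Subtract 2 hours → departure 9:32 AM UTC on Jun 17.
Noumea is UTC+11:00: 9:32 AM + 11:00 = 8:32 PM on Jun 17.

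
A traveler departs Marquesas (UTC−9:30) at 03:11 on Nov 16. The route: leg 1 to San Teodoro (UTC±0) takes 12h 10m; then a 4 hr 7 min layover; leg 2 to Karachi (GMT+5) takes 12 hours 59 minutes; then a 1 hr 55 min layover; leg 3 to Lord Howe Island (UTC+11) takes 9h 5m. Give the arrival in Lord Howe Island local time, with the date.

Convert departure to UTC: 03:11 + 9:30 = 12:41 UTC on Nov 16.
Add 12 hours and 10 minutes leg 1 → 00:51 UTC (Nov 17).
Add 4 hours 7 minutes layover in San Teodoro → 04:58 UTC.
Add 12 hours and 59 minutes leg 2 → 17:57 UTC.
Add 1 hour 55 minutes layover in Karachi → 19:52 UTC.
Add 9 hours and 5 minutes leg 3 → 04:57 UTC (Nov 18).
Lord Howe Island is UTC+11:00, so local arrival = 04:57 + 11:00 = 15:57 on Nov 18.

15:57 on November 18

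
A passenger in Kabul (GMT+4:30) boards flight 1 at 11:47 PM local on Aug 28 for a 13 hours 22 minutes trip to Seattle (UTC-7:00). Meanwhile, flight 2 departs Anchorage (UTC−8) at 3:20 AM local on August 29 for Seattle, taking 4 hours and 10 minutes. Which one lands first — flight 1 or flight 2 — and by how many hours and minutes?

Flight 1 in UTC: 11:47 PM − 4:30 = 7:17 PM on Aug 28.
+13 hours 22 minutes → arrive 8:39 AM UTC on Aug 29.
Flight 2 in UTC: 3:20 AM + 8:00 = 11:20 AM on Aug 29.
+4 hours 10 minutes → arrive 3:30 PM UTC on Aug 29.
Flight 1 lands earlier by 6 hours 51 minutes.

the first, by 6 hours 51 minutes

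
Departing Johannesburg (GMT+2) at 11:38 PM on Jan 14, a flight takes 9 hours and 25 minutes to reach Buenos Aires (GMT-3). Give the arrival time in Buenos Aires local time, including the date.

4:03 AM on January 15

Convert departure to UTC: 11:38 PM − 2:00 = 9:38 PM UTC on Jan 14.
Add 9 hours and 25 minutes travel time → 7:03 AM UTC (Jan 15).
Buenos Aires is UTC−3:00, so local arrival = 7:03 AM − 3:00 = 4:03 AM on Jan 15.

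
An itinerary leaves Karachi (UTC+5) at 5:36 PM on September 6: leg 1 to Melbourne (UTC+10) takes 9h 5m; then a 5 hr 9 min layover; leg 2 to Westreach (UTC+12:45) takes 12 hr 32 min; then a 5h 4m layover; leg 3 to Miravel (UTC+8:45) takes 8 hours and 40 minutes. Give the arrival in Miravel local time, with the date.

Convert departure to UTC: 5:36 PM − 5:00 = 12:36 PM UTC on Sep 6.
Add 9 hours 5 minutes leg 1 → 9:41 PM UTC.
Add 5 hours and 9 minutes layover in Melbourne → 2:50 AM UTC (Sep 7).
Add 12 hours and 32 minutes leg 2 → 3:22 PM UTC.
Add 5 hours 4 minutes layover in Westreach → 8:26 PM UTC.
Add 8 hours 40 minutes leg 3 → 5:06 AM UTC (Sep 8).
Miravel is UTC+8:45, so local arrival = 5:06 AM + 8:45 = 1:51 PM on Sep 8.

1:51 PM on September 8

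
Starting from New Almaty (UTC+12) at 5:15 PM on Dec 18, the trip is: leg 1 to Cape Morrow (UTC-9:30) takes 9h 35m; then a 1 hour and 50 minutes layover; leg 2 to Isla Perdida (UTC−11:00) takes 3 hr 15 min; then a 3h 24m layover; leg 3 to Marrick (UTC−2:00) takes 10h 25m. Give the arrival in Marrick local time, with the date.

7:44 AM on December 19

Convert departure to UTC: 5:15 PM − 12:00 = 5:15 AM UTC on Dec 18.
Add 9 hours 35 minutes leg 1 → 2:50 PM UTC.
Add 1 hour and 50 minutes layover in Cape Morrow → 4:40 PM UTC.
Add 3 hours and 15 minutes leg 2 → 7:55 PM UTC.
Add 3 hours and 24 minutes layover in Isla Perdida → 11:19 PM UTC.
Add 10 hours and 25 minutes leg 3 → 9:44 AM UTC (Dec 19).
Marrick is UTC−2:00, so local arrival = 9:44 AM − 2:00 = 7:44 AM on Dec 19.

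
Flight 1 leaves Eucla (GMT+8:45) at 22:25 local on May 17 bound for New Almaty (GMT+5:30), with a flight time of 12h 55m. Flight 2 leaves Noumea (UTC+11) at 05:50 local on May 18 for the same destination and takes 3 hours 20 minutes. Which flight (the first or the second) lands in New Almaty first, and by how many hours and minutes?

Flight 1 in UTC: 22:25 − 8:45 = 13:40 on May 17.
+12 hours and 55 minutes → arrive 02:35 UTC on May 18.
Flight 2 in UTC: 05:50 − 11:00 = 18:50 on May 17.
+3 hours and 20 minutes → arrive 22:10 UTC on May 17.
Flight 2 lands earlier by 4 hours 25 minutes.

the second, by 4 hours 25 minutes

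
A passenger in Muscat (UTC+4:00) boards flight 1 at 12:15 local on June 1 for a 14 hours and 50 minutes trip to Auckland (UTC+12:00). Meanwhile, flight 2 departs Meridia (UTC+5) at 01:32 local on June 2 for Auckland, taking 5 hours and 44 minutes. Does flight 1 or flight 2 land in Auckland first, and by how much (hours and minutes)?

the first, by 3 hours 11 minutes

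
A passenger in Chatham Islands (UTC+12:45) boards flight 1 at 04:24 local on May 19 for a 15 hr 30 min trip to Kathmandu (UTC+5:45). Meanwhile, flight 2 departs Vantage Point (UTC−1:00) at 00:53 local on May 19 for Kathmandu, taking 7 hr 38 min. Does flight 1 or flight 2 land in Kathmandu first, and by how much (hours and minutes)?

Flight 1 in UTC: 04:24 − 12:45 = 15:39 on May 18.
+15 hours 30 minutes → arrive 07:09 UTC on May 19.
Flight 2 in UTC: 00:53 + 1:00 = 01:53 on May 19.
+7 hours 38 minutes → arrive 09:31 UTC on May 19.
Flight 1 lands earlier by 2 hours 22 minutes.

the first, by 2 hours 22 minutes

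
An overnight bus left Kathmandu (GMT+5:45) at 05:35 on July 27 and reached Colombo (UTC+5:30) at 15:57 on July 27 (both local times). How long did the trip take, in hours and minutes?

Departure in UTC: 05:35 − 5:45 = 23:50 on Jul 26.
Arrival in UTC: 15:57 − 5:30 = 10:27 on Jul 27.
Elapsed = 10:27 − 23:50 (+1 day) = 10 hours 37 minutes.

10 hours 37 minutes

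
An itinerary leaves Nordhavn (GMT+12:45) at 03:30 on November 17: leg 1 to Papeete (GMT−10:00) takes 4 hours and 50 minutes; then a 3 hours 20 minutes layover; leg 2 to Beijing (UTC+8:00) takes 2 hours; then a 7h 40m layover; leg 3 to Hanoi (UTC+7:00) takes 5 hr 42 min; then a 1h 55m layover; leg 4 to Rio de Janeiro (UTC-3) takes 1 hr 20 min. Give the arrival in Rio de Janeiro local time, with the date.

14:32 on November 17

Convert departure to UTC: 03:30 − 12:45 = 14:45 UTC on Nov 16.
Add 4 hours and 50 minutes leg 1 → 19:35 UTC.
Add 3 hours 20 minutes layover in Papeete → 22:55 UTC.
Add 2 hours leg 2 → 00:55 UTC (Nov 17).
Add 7 hours and 40 minutes layover in Beijing → 08:35 UTC.
Add 5 hours 42 minutes leg 3 → 14:17 UTC.
Add 1 hour 55 minutes layover in Hanoi → 16:12 UTC.
Add 1 hour and 20 minutes leg 4 → 17:32 UTC.
Rio de Janeiro is UTC−3:00, so local arrival = 17:32 − 3:00 = 14:32 on Nov 17.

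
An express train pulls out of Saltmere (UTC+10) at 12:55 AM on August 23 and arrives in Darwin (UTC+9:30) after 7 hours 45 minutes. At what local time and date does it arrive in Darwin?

8:10 AM on August 23

Darwin is 0:30 behind Saltmere.
After 7 hours and 45 minutes it is 8:40 AM in Saltmere.
Shift by the zone difference: 8:40 AM − 0:30 = 8:10 AM on Aug 23 in Darwin.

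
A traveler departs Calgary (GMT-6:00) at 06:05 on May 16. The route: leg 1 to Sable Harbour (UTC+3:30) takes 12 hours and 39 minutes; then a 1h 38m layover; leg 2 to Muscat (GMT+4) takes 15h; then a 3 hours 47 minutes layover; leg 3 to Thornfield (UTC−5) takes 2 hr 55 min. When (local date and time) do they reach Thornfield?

19:04 on May 17

Convert departure to UTC: 06:05 + 6:00 = 12:05 UTC on May 16.
Add 12 hours 39 minutes leg 1 → 00:44 UTC (May 17).
Add 1 hour 38 minutes layover in Sable Harbour → 02:22 UTC.
Add 15 hours leg 2 → 17:22 UTC.
Add 3 hours 47 minutes layover in Muscat → 21:09 UTC.
Add 2 hours 55 minutes leg 3 → 00:04 UTC (May 18).
Thornfield is UTC−5:00, so local arrival = 00:04 − 5:00 = 19:04 on May 17.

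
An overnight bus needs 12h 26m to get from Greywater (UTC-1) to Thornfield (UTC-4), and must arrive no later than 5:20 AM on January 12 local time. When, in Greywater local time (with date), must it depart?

7:54 PM on January 11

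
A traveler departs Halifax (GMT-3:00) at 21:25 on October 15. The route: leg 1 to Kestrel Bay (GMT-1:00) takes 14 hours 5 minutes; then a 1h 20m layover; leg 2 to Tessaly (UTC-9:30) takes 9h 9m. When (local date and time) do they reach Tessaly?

15:29 on October 16

Convert departure to UTC: 21:25 + 3:00 = 00:25 UTC on Oct 16.
Add 14 hours 5 minutes leg 1 → 14:30 UTC.
Add 1 hour 20 minutes layover in Kestrel Bay → 15:50 UTC.
Add 9 hours 9 minutes leg 2 → 00:59 UTC (Oct 17).
Tessaly is UTC−9:30, so local arrival = 00:59 − 9:30 = 15:29 on Oct 16.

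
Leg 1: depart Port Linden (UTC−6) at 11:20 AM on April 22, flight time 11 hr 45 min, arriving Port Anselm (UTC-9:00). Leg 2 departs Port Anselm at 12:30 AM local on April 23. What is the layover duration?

Convert departure to UTC: 11:20 AM + 6:00 = 5:20 PM UTC on Apr 22.
Add 11 hours 45 minutes flight time → 5:05 AM UTC (Apr 23).
Port Anselm is UTC−9:00, so local arrival = 5:05 AM − 9:00 = 8:05 PM on Apr 22.
Layover = 12:30 AM − 8:05 PM (+1 day) = 4 hours 25 minutes.

4 hours 25 minutes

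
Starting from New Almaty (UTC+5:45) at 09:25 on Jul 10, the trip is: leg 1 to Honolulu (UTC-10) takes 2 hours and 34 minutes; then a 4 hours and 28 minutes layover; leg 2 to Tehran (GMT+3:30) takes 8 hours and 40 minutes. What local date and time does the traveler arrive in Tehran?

22:52 on July 10

Convert departure to UTC: 09:25 − 5:45 = 03:40 UTC on Jul 10.
Add 2 hours 34 minutes leg 1 → 06:14 UTC.
Add 4 hours 28 minutes layover in Honolulu → 10:42 UTC.
Add 8 hours 40 minutes leg 2 → 19:22 UTC.
Tehran is UTC+3:30, so local arrival = 19:22 + 3:30 = 22:52 on Jul 10.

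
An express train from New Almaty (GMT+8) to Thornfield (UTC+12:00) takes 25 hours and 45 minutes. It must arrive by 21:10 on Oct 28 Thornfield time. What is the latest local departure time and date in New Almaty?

15:25 on Oct 27

Target arrival in UTC: 21:10 − 12:00 = 09:10 on Oct 28.
Subtract 25 hours and 45 minutes → departure 07:25 UTC on Oct 27.
New Almaty is UTC+8:00: 07:25 + 8:00 = 15:25 on Oct 27.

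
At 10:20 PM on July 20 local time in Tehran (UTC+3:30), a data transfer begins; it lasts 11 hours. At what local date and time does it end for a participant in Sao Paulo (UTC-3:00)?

2:50 AM on July 21

Convert start to UTC: 10:20 PM − 3:30 = 6:50 PM UTC on Jul 20.
Add 11 hours duration → 5:50 AM UTC (Jul 21).
Sao Paulo is UTC−3:00, so local end time = 5:50 AM − 3:00 = 2:50 AM on Jul 21.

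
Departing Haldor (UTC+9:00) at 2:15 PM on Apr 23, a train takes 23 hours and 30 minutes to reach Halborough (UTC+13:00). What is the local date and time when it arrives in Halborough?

Convert departure to UTC: 2:15 PM − 9:00 = 5:15 AM UTC on Apr 23.
Add 23 hours and 30 minutes travel time → 4:45 AM UTC (Apr 24).
Halborough is UTC+13:00, so local arrival = 4:45 AM + 13:00 = 5:45 PM on Apr 24.

5:45 PM on April 24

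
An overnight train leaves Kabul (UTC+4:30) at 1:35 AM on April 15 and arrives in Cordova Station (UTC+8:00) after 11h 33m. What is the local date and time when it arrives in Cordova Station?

Cordova Station is 3:30 ahead of Kabul.
After 11 hours 33 minutes it is 1:08 PM in Kabul.
Shift by the zone difference: 1:08 PM + 3:30 = 4:38 PM on Apr 15 in Cordova Station.

4:38 PM on April 15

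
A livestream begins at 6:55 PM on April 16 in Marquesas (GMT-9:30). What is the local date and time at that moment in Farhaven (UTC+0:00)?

In UTC: 6:55 PM + 9:30 = 4:25 AM on Apr 17.
Farhaven is UTC+0, so it is 4:25 AM on Apr 17.

4:25 AM on April 17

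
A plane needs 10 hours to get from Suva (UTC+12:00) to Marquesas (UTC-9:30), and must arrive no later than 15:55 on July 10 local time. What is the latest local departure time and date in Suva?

Target arrival in UTC: 15:55 + 9:30 = 01:25 on Jul 11.
Subtract 10 hours → departure 15:25 UTC on Jul 10.
Suva is UTC+12:00: 15:25 + 12:00 = 03:25 on Jul 11.

03:25 on July 11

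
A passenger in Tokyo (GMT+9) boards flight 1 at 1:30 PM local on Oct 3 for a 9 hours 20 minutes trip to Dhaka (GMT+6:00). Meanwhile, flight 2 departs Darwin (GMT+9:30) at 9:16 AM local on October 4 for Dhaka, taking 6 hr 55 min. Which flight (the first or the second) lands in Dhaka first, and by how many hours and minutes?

the first, by 16 hours 51 minutes

Flight 1 in UTC: 1:30 PM − 9:00 = 4:30 AM on Oct 3.
+9 hours and 20 minutes → arrive 1:50 PM UTC on Oct 3.
Flight 2 in UTC: 9:16 AM − 9:30 = 11:46 PM on Oct 3.
+6 hours 55 minutes → arrive 6:41 AM UTC on Oct 4.
Flight 1 lands earlier by 16 hours 51 minutes.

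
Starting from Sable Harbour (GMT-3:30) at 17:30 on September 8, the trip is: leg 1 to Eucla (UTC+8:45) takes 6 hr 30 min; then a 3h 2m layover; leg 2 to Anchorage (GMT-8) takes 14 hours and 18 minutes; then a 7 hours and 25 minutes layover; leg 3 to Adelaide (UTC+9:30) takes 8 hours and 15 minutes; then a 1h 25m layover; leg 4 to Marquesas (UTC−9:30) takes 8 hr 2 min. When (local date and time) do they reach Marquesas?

12:27 on September 10

Convert departure to UTC: 17:30 + 3:30 = 21:00 UTC on Sep 8.
Add 6 hours 30 minutes leg 1 → 03:30 UTC (Sep 9).
Add 3 hours 2 minutes layover in Eucla → 06:32 UTC.
Add 14 hours 18 minutes leg 2 → 20:50 UTC.
Add 7 hours and 25 minutes layover in Anchorage → 04:15 UTC (Sep 10).
Add 8 hours and 15 minutes leg 3 → 12:30 UTC.
Add 1 hour 25 minutes layover in Adelaide → 13:55 UTC.
Add 8 hours 2 minutes leg 4 → 21:57 UTC.
Marquesas is UTC−9:30, so local arrival = 21:57 − 9:30 = 12:27 on Sep 10.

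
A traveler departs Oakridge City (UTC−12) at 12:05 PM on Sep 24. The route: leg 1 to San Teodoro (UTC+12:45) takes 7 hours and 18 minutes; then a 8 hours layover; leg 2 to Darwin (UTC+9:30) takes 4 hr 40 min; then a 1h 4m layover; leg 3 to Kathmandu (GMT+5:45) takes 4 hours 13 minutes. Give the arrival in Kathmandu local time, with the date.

7:05 AM on Sep 26

Convert departure to UTC: 12:05 PM + 12:00 = 12:05 AM UTC on Sep 25.
Add 7 hours and 18 minutes leg 1 → 7:23 AM UTC.
Add 8 hours layover in San Teodoro → 3:23 PM UTC.
Add 4 hours and 40 minutes leg 2 → 8:03 PM UTC.
Add 1 hour and 4 minutes layover in Darwin → 9:07 PM UTC.
Add 4 hours 13 minutes leg 3 → 1:20 AM UTC (Sep 26).
Kathmandu is UTC+5:45, so local arrival = 1:20 AM + 5:45 = 7:05 AM on Sep 26.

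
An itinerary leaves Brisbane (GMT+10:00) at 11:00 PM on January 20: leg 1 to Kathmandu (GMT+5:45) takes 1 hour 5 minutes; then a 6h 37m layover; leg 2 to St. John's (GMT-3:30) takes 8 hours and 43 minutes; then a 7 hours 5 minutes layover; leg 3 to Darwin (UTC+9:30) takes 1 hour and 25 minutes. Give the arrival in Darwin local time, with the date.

Convert departure to UTC: 11:00 PM − 10:00 = 1:00 PM UTC on Jan 20.
Add 1 hour and 5 minutes leg 1 → 2:05 PM UTC.
Add 6 hours 37 minutes layover in Kathmandu → 8:42 PM UTC.
Add 8 hours and 43 minutes leg 2 → 5:25 AM UTC (Jan 21).
Add 7 hours 5 minutes layover in St. John's → 12:30 PM UTC.
Add 1 hour and 25 minutes leg 3 → 1:55 PM UTC.
Darwin is UTC+9:30, so local arrival = 1:55 PM + 9:30 = 11:25 PM on Jan 21.

11:25 PM on January 21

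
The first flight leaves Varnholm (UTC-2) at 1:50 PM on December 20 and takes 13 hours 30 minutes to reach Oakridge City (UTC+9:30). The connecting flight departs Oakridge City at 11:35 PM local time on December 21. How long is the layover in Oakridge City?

8 hours 45 minutes

Convert departure to UTC: 1:50 PM + 2:00 = 3:50 PM UTC on Dec 20.
Add 13 hours and 30 minutes flight time → 5:20 AM UTC (Dec 21).
Oakridge City is UTC+9:30, so local arrival = 5:20 AM + 9:30 = 2:50 PM on Dec 21.
Layover = 11:35 PM − 2:50 PM = 8 hours 45 minutes.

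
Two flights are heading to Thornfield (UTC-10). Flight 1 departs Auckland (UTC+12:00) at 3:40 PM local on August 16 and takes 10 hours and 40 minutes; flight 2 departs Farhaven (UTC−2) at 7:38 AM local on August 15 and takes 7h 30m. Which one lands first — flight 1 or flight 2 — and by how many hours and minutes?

Flight 1 in UTC: 3:40 PM − 12:00 = 3:40 AM on Aug 16.
+10 hours and 40 minutes → arrive 2:20 PM UTC on Aug 16.
Flight 2 in UTC: 7:38 AM + 2:00 = 9:38 AM on Aug 15.
+7 hours 30 minutes → arrive 5:08 PM UTC on Aug 15.
Flight 2 lands earlier by 21 hours 12 minutes.

the second, by 21 hours 12 minutes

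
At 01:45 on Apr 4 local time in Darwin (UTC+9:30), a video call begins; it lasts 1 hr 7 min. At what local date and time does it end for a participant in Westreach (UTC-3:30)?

13:52 on April 3

Convert start to UTC: 01:45 − 9:30 = 16:15 UTC on Apr 3.
Add 1 hour 7 minutes duration → 17:22 UTC.
Westreach is UTC−3:30, so local end time = 17:22 − 3:30 = 13:52 on Apr 3.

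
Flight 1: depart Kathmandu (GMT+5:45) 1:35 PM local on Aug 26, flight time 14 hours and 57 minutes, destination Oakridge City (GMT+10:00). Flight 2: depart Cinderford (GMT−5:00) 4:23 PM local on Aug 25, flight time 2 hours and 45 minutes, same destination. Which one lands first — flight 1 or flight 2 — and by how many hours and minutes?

the second, by 22 hours 39 minutes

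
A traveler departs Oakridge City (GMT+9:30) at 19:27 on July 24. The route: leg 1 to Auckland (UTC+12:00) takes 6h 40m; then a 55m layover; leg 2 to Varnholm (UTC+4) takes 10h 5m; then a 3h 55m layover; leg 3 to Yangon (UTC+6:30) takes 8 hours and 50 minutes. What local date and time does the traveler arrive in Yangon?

22:52 on July 25

Convert departure to UTC: 19:27 − 9:30 = 09:57 UTC on Jul 24.
Add 6 hours and 40 minutes leg 1 → 16:37 UTC.
Add 55 minutes layover in Auckland → 17:32 UTC.
Add 10 hours 5 minutes leg 2 → 03:37 UTC (Jul 25).
Add 3 hours 55 minutes layover in Varnholm → 07:32 UTC.
Add 8 hours 50 minutes leg 3 → 16:22 UTC.
Yangon is UTC+6:30, so local arrival = 16:22 + 6:30 = 22:52 on Jul 25.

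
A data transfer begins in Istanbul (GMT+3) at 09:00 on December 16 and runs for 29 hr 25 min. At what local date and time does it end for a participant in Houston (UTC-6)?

Convert start to UTC: 09:00 − 3:00 = 06:00 UTC on Dec 16.
Add 29 hours and 25 minutes duration → 11:25 UTC (Dec 17).
Houston is UTC−6:00, so local end time = 11:25 − 6:00 = 05:25 on Dec 17.

05:25 on Dec 17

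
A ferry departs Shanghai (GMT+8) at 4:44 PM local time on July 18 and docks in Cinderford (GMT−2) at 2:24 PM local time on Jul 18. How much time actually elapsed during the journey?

7 hours 40 minutes

Cinderford is 10:00 behind Shanghai.
Clock-face elapsed time (ignoring zones) is −2 hours 20 minutes.
Actual elapsed = −2 hours 20 minutes + 10:00 = 7 hours 40 minutes.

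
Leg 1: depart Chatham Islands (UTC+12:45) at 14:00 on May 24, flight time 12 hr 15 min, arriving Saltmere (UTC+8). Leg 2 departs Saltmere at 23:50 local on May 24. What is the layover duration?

2 hours 20 minutes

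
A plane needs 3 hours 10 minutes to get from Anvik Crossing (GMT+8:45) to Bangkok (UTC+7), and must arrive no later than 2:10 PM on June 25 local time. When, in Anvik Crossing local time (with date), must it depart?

12:45 PM on June 25

Target arrival in UTC: 2:10 PM − 7:00 = 7:10 AM on Jun 25.
Subtract 3 hours and 10 minutes → departure 4:00 AM UTC on Jun 25.
Anvik Crossing is UTC+8:45: 4:00 AM + 8:45 = 12:45 PM on Jun 25.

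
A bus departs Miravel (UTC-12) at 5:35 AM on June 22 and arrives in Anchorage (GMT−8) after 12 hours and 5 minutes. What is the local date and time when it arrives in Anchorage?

9:40 PM on June 22

Convert departure to UTC: 5:35 AM + 12:00 = 5:35 PM UTC on Jun 22.
Add 12 hours and 5 minutes travel time → 5:40 AM UTC (Jun 23).
Anchorage is UTC−8:00, so local arrival = 5:40 AM − 8:00 = 9:40 PM on Jun 22.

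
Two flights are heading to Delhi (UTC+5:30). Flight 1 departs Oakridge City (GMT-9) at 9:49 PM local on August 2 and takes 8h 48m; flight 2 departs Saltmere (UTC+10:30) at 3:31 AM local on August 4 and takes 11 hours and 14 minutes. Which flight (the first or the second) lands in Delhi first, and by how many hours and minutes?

Flight 1 in UTC: 9:49 PM + 9:00 = 6:49 AM on Aug 3.
+8 hours and 48 minutes → arrive 3:37 PM UTC on Aug 3.
Flight 2 in UTC: 3:31 AM − 10:30 = 5:01 PM on Aug 3.
+11 hours 14 minutes → arrive 4:15 AM UTC on Aug 4.
Flight 1 lands earlier by 12 hours 38 minutes.

the first, by 12 hours 38 minutes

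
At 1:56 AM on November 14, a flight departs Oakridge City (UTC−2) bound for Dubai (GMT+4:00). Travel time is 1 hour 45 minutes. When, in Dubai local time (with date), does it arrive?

9:41 AM on November 14

Convert departure to UTC: 1:56 AM + 2:00 = 3:56 AM UTC on Nov 14.
Add 1 hour 45 minutes travel time → 5:41 AM UTC.
Dubai is UTC+4:00, so local arrival = 5:41 AM + 4:00 = 9:41 AM on Nov 14.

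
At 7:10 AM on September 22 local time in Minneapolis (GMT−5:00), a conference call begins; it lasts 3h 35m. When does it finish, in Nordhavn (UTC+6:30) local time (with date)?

Convert start to UTC: 7:10 AM + 5:00 = 12:10 PM UTC on Sep 22.
Add 3 hours 35 minutes duration → 3:45 PM UTC.
Nordhavn is UTC+6:30, so local end time = 3:45 PM + 6:30 = 10:15 PM on Sep 22.

10:15 PM on September 22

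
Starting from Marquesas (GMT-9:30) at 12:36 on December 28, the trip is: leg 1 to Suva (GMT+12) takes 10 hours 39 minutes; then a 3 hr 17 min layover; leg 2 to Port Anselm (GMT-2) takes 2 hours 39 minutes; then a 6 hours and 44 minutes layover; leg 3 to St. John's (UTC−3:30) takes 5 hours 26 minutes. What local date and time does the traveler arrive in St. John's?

Convert departure to UTC: 12:36 + 9:30 = 22:06 UTC on Dec 28.
Add 10 hours 39 minutes leg 1 → 08:45 UTC (Dec 29).
Add 3 hours and 17 minutes layover in Suva → 12:02 UTC.
Add 2 hours and 39 minutes leg 2 → 14:41 UTC.
Add 6 hours and 44 minutes layover in Port Anselm → 21:25 UTC.
Add 5 hours and 26 minutes leg 3 → 02:51 UTC (Dec 30).
St. John's is UTC−3:30, so local arrival = 02:51 − 3:30 = 23:21 on Dec 29.

23:21 on Dec 29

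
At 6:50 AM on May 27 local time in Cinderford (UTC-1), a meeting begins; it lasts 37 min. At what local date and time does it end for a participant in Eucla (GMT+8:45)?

5:12 PM on May 27

Eucla is 9:45 ahead of Cinderford.
After 37 minutes it is 7:27 AM in Cinderford.
Shift by the zone difference: 7:27 AM + 9:45 = 5:12 PM on May 27 in Eucla.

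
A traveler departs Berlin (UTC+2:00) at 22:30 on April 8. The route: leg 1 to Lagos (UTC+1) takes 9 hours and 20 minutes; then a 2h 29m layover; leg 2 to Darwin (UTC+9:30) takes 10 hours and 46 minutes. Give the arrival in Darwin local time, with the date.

04:35 on April 10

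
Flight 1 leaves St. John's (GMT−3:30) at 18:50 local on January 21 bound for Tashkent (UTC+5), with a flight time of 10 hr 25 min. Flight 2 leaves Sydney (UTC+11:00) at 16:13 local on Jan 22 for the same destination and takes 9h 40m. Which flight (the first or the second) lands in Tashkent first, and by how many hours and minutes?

the first, by 6 hours 8 minutes

Flight 1 in UTC: 18:50 + 3:30 = 22:20 on Jan 21.
+10 hours 25 minutes → arrive 08:45 UTC on Jan 22.
Flight 2 in UTC: 16:13 − 11:00 = 05:13 on Jan 22.
+9 hours and 40 minutes → arrive 14:53 UTC on Jan 22.
Flight 1 lands earlier by 6 hours 8 minutes.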